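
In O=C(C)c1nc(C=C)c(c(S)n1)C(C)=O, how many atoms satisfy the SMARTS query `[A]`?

Check the 15 heavy atoms by environment: 2× n (aromatic) → no; 4× c (aromatic) → no; 6× C → match; 2× O → match; 1× S → match.
Summing the matching environments: 6 + 2 + 1 = 9 matching atoms.

9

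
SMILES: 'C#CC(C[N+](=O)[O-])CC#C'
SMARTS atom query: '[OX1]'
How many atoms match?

2

The query [OX1] means: aliphatic oxygen with one total connection — typically a carbonyl =O or an oxide.
Check the 10 heavy atoms by environment: 3× C (X4) → no; 4× C (X2) → no; 1× N (charge +1, X3) → no; 1× O (charge -1, X1) → match; 1× O (X1) → match.
Summing the matching environments: 1 + 1 = 2 matching atoms.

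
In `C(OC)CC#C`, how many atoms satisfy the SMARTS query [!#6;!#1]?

Check the 6 heavy atoms by environment: 5× C → no; 1× O → match.
That gives 1 matching atom.

1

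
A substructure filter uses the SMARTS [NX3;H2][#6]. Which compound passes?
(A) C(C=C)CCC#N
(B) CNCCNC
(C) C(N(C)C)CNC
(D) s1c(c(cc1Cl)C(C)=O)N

D

[NX3;H2][#6] describes a trivalent nitrogen with two H attached to carbon (a primary amine).
(A) has a nitrile (-C#N) but the nitrogen is NX1 (triple-bonded), not NX3 with two H.
(B) has an N-methylamino group (-NHCH3) but the nitrogen bears two carbons and only one H (H1), not H2.
(C) has a dimethylamino group (-N(CH3)2) but the nitrogen has H0, not H2.
(D) contains a primary amino group (-NH2), which satisfies every atom and bond constraint.
So the answer is (D).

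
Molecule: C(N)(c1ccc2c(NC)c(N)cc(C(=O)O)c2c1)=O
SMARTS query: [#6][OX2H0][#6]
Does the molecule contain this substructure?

No

The pattern [#6][OX2H0][#6] describes an aliphatic oxygen bridging two carbons with no H on the oxygen — an ether.
The closest candidate here is a carboxylic acid group (-C(=O)OH), but the -OH oxygen has H1; the =O is OX1, not OX2. No other fragment satisfies the full query, so there is no match.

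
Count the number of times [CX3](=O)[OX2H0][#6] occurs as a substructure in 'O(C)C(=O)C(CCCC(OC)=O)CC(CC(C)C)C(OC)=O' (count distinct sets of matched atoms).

[CX3](=O)[OX2H0][#6] is the SMARTS for an ester: a carbonyl carbon bonded to an oxygen that is itself bonded to carbon (no H on that O).
The molecule carries 3 separate instances of a methyl-ester group (-C(=O)OCH3) meeting every constraint; each maps to a distinct set of atoms, giving 3 matches.

3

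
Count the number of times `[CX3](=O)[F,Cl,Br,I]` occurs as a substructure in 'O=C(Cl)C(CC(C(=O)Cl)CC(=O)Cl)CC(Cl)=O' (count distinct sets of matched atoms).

[CX3](=O)[F,Cl,Br,I] is the SMARTS for an acyl halide: a carbonyl carbon bonded to a halogen.
The molecule carries 4 separate instances of an acyl chloride (-C(=O)Cl) meeting every constraint; each maps to a distinct set of atoms, giving 4 matches.

4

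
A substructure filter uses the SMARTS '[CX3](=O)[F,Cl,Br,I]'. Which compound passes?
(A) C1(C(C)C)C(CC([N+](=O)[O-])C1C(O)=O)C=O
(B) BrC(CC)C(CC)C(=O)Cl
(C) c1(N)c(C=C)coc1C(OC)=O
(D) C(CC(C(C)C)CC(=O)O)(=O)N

B

[CX3](=O)[F,Cl,Br,I] describes a carbonyl carbon bonded to a halogen (an acyl halide).
(A) has a carboxylic acid group (-C(=O)OH) but the carbonyl is bonded to -OH, not to a halogen.
(B) contains an acyl chloride (-C(=O)Cl), which satisfies every atom and bond constraint.
(C) has a methyl-ester group (-C(=O)OCH3) but the carbonyl is bonded to -O-C, not to a halogen.
(D) has a carboxylic acid group (-C(=O)OH) but the carbonyl is bonded to -OH, not to a halogen.
So the answer is (B).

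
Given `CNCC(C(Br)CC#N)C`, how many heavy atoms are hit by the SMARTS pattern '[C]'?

7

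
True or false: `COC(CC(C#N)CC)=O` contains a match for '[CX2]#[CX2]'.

The pattern [CX2]#[CX2] describes a carbon-carbon triple bond — an alkyne.
The closest candidate here is a nitrile (-C#N), but the triple bond is C#N, not C#C. No other fragment satisfies the full query, so there is no match.

False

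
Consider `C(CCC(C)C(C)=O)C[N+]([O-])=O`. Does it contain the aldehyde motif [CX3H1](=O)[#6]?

No

The pattern [CX3H1](=O)[#6] describes an sp2 carbon with one H, double-bonded to O and single-bonded to carbon — an aldehyde.
The closest candidate here is an acetyl/ketone group (-C(=O)CH3), but the carbonyl carbon has H0 (two carbon neighbours), not H1. No other fragment satisfies the full query, so there is no match.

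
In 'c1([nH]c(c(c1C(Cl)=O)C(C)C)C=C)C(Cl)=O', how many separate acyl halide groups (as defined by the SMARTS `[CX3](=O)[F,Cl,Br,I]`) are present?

[CX3](=O)[F,Cl,Br,I] is the SMARTS for an acyl halide: a carbonyl carbon bonded to a halogen.
The molecule carries 2 separate instances of an acyl chloride (-C(=O)Cl) meeting every constraint; each maps to a distinct set of atoms, giving 2 matches.

2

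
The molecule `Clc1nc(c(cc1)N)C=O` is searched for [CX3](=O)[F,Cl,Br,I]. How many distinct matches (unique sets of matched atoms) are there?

0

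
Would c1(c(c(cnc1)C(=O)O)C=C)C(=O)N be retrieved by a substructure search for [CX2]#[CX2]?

The pattern [CX2]#[CX2] describes a carbon-carbon triple bond — an alkyne.
The closest candidate here is a vinyl group (-CH=CH2), but the C=C is a double bond; both carbons are CX3, not CX2. No other fragment satisfies the full query, so there is no match.

No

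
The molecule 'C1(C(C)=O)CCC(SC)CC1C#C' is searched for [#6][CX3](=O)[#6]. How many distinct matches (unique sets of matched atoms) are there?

1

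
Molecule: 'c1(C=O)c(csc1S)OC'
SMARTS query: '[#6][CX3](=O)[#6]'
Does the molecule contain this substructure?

No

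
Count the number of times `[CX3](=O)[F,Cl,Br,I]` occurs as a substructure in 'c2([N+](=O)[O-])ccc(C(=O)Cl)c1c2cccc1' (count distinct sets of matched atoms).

[CX3](=O)[F,Cl,Br,I] is the SMARTS for an acyl halide: a carbonyl carbon bonded to a halogen.
Exactly one fragment in the molecule meets all constraints, giving 1 match.

1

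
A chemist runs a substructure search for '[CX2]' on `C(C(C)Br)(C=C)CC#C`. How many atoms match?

2

The query [CX2] means: C with X2: aliphatic carbon with exactly 2 total connections.
Check the 9 heavy atoms by environment: 4× C (X4) → no; 1× Br (X1) → no; 2× C (X3) → no; 2× C (X2) → match.
That gives 2 matching atoms.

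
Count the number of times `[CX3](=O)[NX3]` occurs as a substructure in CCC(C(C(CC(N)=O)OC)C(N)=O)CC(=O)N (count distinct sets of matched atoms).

[CX3](=O)[NX3] is the SMARTS for an amide: a carbonyl carbon bonded to a trivalent nitrogen.
The molecule carries 3 separate instances of a primary amide (-C(=O)NH2) meeting every constraint; each maps to a distinct set of atoms, giving 3 matches.

3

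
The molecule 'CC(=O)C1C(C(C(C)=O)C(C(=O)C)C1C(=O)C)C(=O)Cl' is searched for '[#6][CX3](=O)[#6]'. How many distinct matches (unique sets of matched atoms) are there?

4

[#6][CX3](=O)[#6] is the SMARTS for a ketone: a carbonyl carbon (no H) flanked by two carbons.
The molecule carries 4 separate instances of an acetyl/ketone group (-C(=O)CH3) meeting every constraint; each maps to a distinct set of atoms, giving 4 matches.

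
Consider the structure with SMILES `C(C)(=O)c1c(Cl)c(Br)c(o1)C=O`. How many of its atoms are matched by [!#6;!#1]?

5

The query [!#6;!#1] means: not carbon and not hydrogen — any heteroatom.
Check the 12 heavy atoms by environment: 1× o (aromatic) → match; 4× c (aromatic) → no; 1× Cl → match; 1× Br → match; 3× C → no; 2× O → match.
Summing the matching environments: 1 + 1 + 1 + 2 = 5 matching atoms.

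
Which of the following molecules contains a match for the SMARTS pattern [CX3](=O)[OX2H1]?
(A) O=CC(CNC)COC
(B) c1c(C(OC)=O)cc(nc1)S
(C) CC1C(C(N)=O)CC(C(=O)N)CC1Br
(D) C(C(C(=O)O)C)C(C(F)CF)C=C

D

[CX3](=O)[OX2H1] describes an sp2 carbon double-bonded to O and single-bonded to an -OH oxygen (a carboxylic acid).
(A) has an aldehyde (-CHO) but there is no singly-bonded oxygen on the carbonyl carbon.
(B) has a methyl-ester group (-C(=O)OCH3) but the singly-bonded O has no H (OX2H0, not OX2H1).
(C) has a primary amide (-C(=O)NH2) but the carbonyl is bonded to N, not to an -OH oxygen.
(D) contains a carboxylic acid group (-C(=O)OH), which satisfies every atom and bond constraint.
So the answer is (D).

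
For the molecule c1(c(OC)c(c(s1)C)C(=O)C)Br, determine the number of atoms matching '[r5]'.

The query [r5] means: r5 matches atoms in a five-membered ring.
Check the 12 heavy atoms by environment: 1× s (aromatic, in 5-ring) → match; 4× c (aromatic, in 5-ring) → match; 4× C (acyclic) → no; 2× O (acyclic) → no; 1× Br (acyclic) → no.
Summing the matching environments: 1 + 4 = 5 matching atoms.

5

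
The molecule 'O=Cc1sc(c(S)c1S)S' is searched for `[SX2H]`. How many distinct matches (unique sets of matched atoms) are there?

3

[SX2H] is the SMARTS for a thiol: an aliphatic sulfur with two connections, one being H.
The molecule carries 3 separate instances of a thiol (-SH) meeting every constraint; each maps to a distinct set of atoms, giving 3 matches.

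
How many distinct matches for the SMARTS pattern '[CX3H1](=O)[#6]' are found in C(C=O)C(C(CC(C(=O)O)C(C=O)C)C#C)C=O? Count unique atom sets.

[CX3H1](=O)[#6] is the SMARTS for an aldehyde: an sp2 carbon with one H, double-bonded to O and single-bonded to carbon.
The molecule carries 3 separate instances of an aldehyde (-CHO) meeting every constraint; each maps to a distinct set of atoms, giving 3 matches.

3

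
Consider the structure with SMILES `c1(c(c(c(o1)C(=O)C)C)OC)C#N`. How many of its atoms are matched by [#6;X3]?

5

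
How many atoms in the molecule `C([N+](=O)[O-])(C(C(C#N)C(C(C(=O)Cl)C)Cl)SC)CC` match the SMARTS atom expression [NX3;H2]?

The query [NX3;H2] means: aliphatic N with 3 total connections, two of them H — an -NH2 nitrogen (amine or amide).
Check the 19 heavy atoms by environment: 1× C (H2, X4) → no; 5× C (H1, X4) → no; 3× C (H3, X4) → no; 1× N (charge +1, H0, X3) → no; 1× O (charge -1, H0, X1) → no; 2× O (H0, X1) → no; 1× C (H0, X3) → no; 2× Cl (H0, X1) → no; 1× C (H0, X2) → no; 1× N (H0, X1) → no; 1× S (H0, X2) → no.
No environment satisfies the query, so 0 matching atoms.

0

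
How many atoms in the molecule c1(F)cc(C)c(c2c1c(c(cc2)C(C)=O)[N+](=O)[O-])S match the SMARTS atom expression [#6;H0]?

8

The query [#6;H0] means: any carbon with no attached hydrogen.
Check the 19 heavy atoms by environment: 7× c (aromatic, H0) → match; 3× c (aromatic, H1) → no; 1× C (H0) → match; 2× O (H0) → no; 2× C (H3) → no; 1× N (charge +1, H0) → no; 1× O (charge -1, H0) → no; 1× F (H0) → no; 1× S (H1) → no.
Summing the matching environments: 7 + 1 = 8 matching atoms.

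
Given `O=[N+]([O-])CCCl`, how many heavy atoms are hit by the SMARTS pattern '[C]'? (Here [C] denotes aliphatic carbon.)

The query [C] means: uppercase C matches aliphatic (non-aromatic) carbon only.
Check the 6 heavy atoms by environment: 2× C → match; 1× N (charge +1) → no; 1× O (charge -1) → no; 1× O → no; 1× Cl → no.
That gives 2 matching atoms.

2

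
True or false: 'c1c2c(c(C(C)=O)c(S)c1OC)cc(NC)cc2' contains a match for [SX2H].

The pattern [SX2H] describes an aliphatic sulfur with two connections, one being H — a thiol.
The molecule carries a thiol (-SH), whose atoms satisfy every constraint of the query, so the pattern matches.

True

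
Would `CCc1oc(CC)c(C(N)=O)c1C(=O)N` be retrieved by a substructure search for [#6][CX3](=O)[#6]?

The pattern [#6][CX3](=O)[#6] describes a carbonyl carbon (no H) flanked by two carbons — a ketone.
The closest candidate here is a primary amide (-C(=O)NH2), but one neighbour of the carbonyl carbon is N, not C. No other fragment satisfies the full query, so there is no match.

No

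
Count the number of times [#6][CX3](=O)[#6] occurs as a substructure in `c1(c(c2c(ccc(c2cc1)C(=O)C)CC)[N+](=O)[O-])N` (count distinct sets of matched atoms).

1

[#6][CX3](=O)[#6] is the SMARTS for a ketone: a carbonyl carbon (no H) flanked by two carbons.
Exactly one fragment in the molecule meets all constraints, giving 1 match.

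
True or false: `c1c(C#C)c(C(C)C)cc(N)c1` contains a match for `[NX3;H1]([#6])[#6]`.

The pattern [NX3;H1]([#6])[#6] describes a trivalent nitrogen with one H, bonded to two carbons — a secondary amine.
The closest candidate here is a primary amino group (-NH2), but the nitrogen has H2 and only one carbon neighbour. No other fragment satisfies the full query, so there is no match.

False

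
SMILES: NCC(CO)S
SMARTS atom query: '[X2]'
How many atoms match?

2

The query [X2] means: any atom with exactly two total connections (bonds + H).
Check the 6 heavy atoms by environment: 3× C (X4) → no; 1× O (X2) → match; 1× N (X3) → no; 1× S (X2) → match.
Summing the matching environments: 1 + 1 = 2 matching atoms.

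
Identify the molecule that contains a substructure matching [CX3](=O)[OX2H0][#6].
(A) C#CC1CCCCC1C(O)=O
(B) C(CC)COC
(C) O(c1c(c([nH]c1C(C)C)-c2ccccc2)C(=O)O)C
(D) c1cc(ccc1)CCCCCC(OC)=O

[CX3](=O)[OX2H0][#6] describes a carbonyl carbon bonded to an oxygen that is itself bonded to carbon (no H on that O) (an ester).
(A) has a carboxylic acid group (-C(=O)OH) but the singly-bonded O carries H (OX2H1, not H0).
(B) has a methoxy ether (-OCH3) but the ether oxygen is not adjacent to a C=O carbon.
(C) has a methoxy ether (-OCH3) but the ether oxygen is not adjacent to a C=O carbon.
(D) contains a methyl-ester group (-C(=O)OCH3), which satisfies every atom and bond constraint.
So the answer is (D).

D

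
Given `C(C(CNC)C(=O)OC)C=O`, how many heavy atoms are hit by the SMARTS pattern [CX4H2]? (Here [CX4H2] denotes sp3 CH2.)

Check the 11 heavy atoms by environment: 2× C (H2, X4) → match; 1× C (H1, X4) → no; 1× N (H1, X3) → no; 2× C (H3, X4) → no; 1× C (H1, X3) → no; 2× O (H0, X1) → no; 1× C (H0, X3) → no; 1× O (H0, X2) → no.
That gives 2 matching atoms.

2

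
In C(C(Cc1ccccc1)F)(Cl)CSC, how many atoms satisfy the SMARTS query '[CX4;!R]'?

5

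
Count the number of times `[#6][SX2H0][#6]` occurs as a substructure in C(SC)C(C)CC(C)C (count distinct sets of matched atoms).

[#6][SX2H0][#6] is the SMARTS for a thioether: an aliphatic sulfur bridging two carbons with no H on the sulfur.
Exactly one fragment in the molecule meets all constraints, giving 1 match.

1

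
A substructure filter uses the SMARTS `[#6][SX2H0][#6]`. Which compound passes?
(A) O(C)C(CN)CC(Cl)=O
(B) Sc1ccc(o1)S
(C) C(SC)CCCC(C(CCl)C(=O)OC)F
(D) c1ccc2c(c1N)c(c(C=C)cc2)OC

C

[#6][SX2H0][#6] describes an aliphatic sulfur bridging two carbons with no H on the sulfur (a thioether).
(A) has a methoxy ether (-OCH3) but the bridging atom is O, not S.
(B) has a thiol (-SH) but the sulfur has H1, not H0 bridging two carbons.
(C) contains a methylthio ether (-SCH3), which satisfies every atom and bond constraint.
(D) has a methoxy ether (-OCH3) but the bridging atom is O, not S.
So the answer is (C).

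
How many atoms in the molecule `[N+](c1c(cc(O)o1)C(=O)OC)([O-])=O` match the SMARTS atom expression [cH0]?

Check the 13 heavy atoms by environment: 1× o (aromatic, H0) → no; 3× c (aromatic, H0) → match; 1× c (aromatic, H1) → no; 1× N (charge +1, H0) → no; 1× O (charge -1, H0) → no; 3× O (H0) → no; 1× C (H0) → no; 1× C (H3) → no; 1× O (H1) → no.
That gives 3 matching atoms.

3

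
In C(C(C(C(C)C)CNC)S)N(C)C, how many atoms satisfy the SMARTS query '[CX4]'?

The query [CX4] means: C with X4: aliphatic carbon with exactly 4 total connections (bonds + H).
Check the 13 heavy atoms by environment: 10× C (X4) → match; 2× N (X3) → no; 1× S (X2) → no.
That gives 10 matching atoms.

10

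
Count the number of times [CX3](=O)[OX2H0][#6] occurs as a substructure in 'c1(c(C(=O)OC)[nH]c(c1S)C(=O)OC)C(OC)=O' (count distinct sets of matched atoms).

3

[CX3](=O)[OX2H0][#6] is the SMARTS for an ester: a carbonyl carbon bonded to an oxygen that is itself bonded to carbon (no H on that O).
The molecule carries 3 separate instances of a methyl-ester group (-C(=O)OCH3) meeting every constraint; each maps to a distinct set of atoms, giving 3 matches.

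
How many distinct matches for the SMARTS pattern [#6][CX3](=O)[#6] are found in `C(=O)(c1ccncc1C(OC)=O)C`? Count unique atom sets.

1

[#6][CX3](=O)[#6] is the SMARTS for a ketone: a carbonyl carbon (no H) flanked by two carbons.
Exactly one fragment in the molecule meets all constraints, giving 1 match.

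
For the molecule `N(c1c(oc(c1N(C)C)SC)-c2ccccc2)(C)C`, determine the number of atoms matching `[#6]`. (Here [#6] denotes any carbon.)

15

Check the 19 heavy atoms by environment: 1× o (aromatic) → no; 10× c (aromatic) → match; 2× N → no; 5× C → match; 1× S → no.
Summing the matching environments: 10 + 5 = 15 matching atoms.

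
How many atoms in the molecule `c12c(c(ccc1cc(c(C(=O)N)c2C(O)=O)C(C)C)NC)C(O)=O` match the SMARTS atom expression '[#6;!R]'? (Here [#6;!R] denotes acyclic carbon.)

7

The query [#6;!R] means: carbon not in any ring.
Check the 24 heavy atoms by environment: 10× c (aromatic, in 6-ring) → no; 7× C (acyclic) → match; 5× O (acyclic) → no; 2× N (acyclic) → no.
That gives 7 matching atoms.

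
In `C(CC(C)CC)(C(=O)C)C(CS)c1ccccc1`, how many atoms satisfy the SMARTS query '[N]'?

0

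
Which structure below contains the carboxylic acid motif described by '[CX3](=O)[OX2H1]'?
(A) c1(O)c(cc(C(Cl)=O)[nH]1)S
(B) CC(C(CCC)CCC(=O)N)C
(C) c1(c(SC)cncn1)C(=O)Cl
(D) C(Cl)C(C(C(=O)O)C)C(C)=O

[CX3](=O)[OX2H1] describes an sp2 carbon double-bonded to O and single-bonded to an -OH oxygen (a carboxylic acid).
(A) has an acyl chloride (-C(=O)Cl) but the carbonyl is bonded to Cl, not to an -OH oxygen.
(B) has a primary amide (-C(=O)NH2) but the carbonyl is bonded to N, not to an -OH oxygen.
(C) has an acyl chloride (-C(=O)Cl) but the carbonyl is bonded to Cl, not to an -OH oxygen.
(D) contains a carboxylic acid group (-C(=O)OH), which satisfies every atom and bond constraint.
So the answer is (D).

D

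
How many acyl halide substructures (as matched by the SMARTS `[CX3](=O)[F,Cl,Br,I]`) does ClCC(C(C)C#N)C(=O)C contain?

0

[CX3](=O)[F,Cl,Br,I] is the SMARTS for an acyl halide: a carbonyl carbon bonded to a halogen.
The molecule has a chloro substituent, but the Cl is not on a carbonyl carbon; nothing else fits, so there are 0 matches.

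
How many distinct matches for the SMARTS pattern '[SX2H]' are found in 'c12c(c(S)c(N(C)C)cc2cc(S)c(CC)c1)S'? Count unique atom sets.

3

[SX2H] is the SMARTS for a thiol: an aliphatic sulfur with two connections, one being H.
The molecule carries 3 separate instances of a thiol (-SH) meeting every constraint; each maps to a distinct set of atoms, giving 3 matches.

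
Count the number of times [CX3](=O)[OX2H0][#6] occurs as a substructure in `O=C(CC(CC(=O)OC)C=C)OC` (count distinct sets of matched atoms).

[CX3](=O)[OX2H0][#6] is the SMARTS for an ester: a carbonyl carbon bonded to an oxygen that is itself bonded to carbon (no H on that O).
The molecule carries 2 separate instances of a methyl-ester group (-C(=O)OCH3) meeting every constraint; each maps to a distinct set of atoms, giving 2 matches.

2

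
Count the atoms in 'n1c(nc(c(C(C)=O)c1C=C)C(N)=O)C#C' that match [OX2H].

0

The query [OX2H] means: aliphatic oxygen with two connections, one of which is H — an -OH oxygen.
Check the 16 heavy atoms by environment: 2× n (aromatic, H0, X2) → no; 4× c (aromatic, H0, X3) → no; 2× C (H0, X3) → no; 2× O (H0, X1) → no; 1× C (H3, X4) → no; 1× C (H0, X2) → no; 1× C (H1, X2) → no; 1× C (H1, X3) → no; 1× C (H2, X3) → no; 1× N (H2, X3) → no.
No environment satisfies the query, so 0 matching atoms.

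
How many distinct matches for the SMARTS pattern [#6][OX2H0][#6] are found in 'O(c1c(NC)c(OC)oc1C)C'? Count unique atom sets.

[#6][OX2H0][#6] is the SMARTS for an ether: an aliphatic oxygen bridging two carbons with no H on the oxygen.
The molecule carries 2 separate instances of a methoxy ether (-OCH3) meeting every constraint; each maps to a distinct set of atoms, giving 2 matches.

2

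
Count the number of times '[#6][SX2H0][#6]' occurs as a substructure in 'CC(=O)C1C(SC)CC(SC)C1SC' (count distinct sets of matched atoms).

[#6][SX2H0][#6] is the SMARTS for a thioether: an aliphatic sulfur bridging two carbons with no H on the sulfur.
The molecule carries 3 separate instances of a methylthio ether (-SCH3) meeting every constraint; each maps to a distinct set of atoms, giving 3 matches.

3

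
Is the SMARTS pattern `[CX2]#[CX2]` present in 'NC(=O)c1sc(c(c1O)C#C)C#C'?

Yes

The pattern [CX2]#[CX2] describes a carbon-carbon triple bond — an alkyne.
The molecule carries an ethynyl group (-C#CH), whose atoms satisfy every constraint of the query, so the pattern matches.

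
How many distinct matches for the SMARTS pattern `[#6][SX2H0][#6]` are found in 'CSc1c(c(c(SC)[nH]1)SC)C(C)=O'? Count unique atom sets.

3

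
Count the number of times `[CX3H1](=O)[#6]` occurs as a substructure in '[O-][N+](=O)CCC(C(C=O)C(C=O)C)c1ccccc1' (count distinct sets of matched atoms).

2

[CX3H1](=O)[#6] is the SMARTS for an aldehyde: an sp2 carbon with one H, double-bonded to O and single-bonded to carbon.
The molecule carries 2 separate instances of an aldehyde (-CHO) meeting every constraint; each maps to a distinct set of atoms, giving 2 matches.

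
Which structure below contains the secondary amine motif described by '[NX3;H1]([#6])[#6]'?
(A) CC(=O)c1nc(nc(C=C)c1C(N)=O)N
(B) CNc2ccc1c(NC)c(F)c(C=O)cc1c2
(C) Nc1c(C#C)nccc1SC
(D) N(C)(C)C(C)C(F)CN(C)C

B

[NX3;H1]([#6])[#6] describes a trivalent nitrogen with one H, bonded to two carbons (a secondary amine).
(A) has a primary amino group (-NH2) but the nitrogen has H2 and only one carbon neighbour.
(B) contains an N-methylamino group (-NHCH3), which satisfies every atom and bond constraint.
(C) has a primary amino group (-NH2) but the nitrogen has H2 and only one carbon neighbour.
(D) has a dimethylamino group (-N(CH3)2) but the nitrogen has H0, not H1.
So the answer is (B).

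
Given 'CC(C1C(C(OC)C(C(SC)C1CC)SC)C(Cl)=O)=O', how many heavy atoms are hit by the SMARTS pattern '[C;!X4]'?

2

The query [C;!X4] means: aliphatic carbon that does not have four total connections.
Check the 20 heavy atoms by environment: 12× C (X4) → no; 1× O (X2) → no; 2× S (X2) → no; 2× C (X3) → match; 2× O (X1) → no; 1× Cl (X1) → no.
That gives 2 matching atoms.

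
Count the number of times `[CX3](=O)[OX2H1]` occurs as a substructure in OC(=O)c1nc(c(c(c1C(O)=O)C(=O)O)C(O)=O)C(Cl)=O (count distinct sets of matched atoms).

4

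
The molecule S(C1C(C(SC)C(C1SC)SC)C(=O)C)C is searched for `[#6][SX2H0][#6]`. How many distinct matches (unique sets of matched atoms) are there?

[#6][SX2H0][#6] is the SMARTS for a thioether: an aliphatic sulfur bridging two carbons with no H on the sulfur.
The molecule carries 4 separate instances of a methylthio ether (-SCH3) meeting every constraint; each maps to a distinct set of atoms, giving 4 matches.

4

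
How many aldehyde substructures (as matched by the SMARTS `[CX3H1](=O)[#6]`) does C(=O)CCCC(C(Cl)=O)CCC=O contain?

[CX3H1](=O)[#6] is the SMARTS for an aldehyde: an sp2 carbon with one H, double-bonded to O and single-bonded to carbon.
The molecule carries 2 separate instances of an aldehyde (-CHO) meeting every constraint; each maps to a distinct set of atoms, giving 2 matches.

2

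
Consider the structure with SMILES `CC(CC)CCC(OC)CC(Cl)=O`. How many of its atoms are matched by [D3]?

3

Check the 13 heavy atoms by environment: 4× C (D2) → no; 3× C (D3) → match; 3× C (D1) → no; 1× O (D1) → no; 1× Cl (D1) → no; 1× O (D2) → no.
That gives 3 matching atoms.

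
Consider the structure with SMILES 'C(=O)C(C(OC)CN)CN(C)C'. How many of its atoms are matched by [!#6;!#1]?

4

Check the 12 heavy atoms by environment: 8× C → no; 2× N → match; 2× O → match.
Summing the matching environments: 2 + 2 = 4 matching atoms.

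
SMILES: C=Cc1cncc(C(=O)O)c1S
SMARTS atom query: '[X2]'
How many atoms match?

3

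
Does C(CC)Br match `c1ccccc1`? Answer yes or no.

No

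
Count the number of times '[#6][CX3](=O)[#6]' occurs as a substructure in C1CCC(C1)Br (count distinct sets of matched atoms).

0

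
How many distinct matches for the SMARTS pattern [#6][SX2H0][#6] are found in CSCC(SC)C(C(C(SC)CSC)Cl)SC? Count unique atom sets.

[#6][SX2H0][#6] is the SMARTS for a thioether: an aliphatic sulfur bridging two carbons with no H on the sulfur.
The molecule carries 5 separate instances of a methylthio ether (-SCH3) meeting every constraint; each maps to a distinct set of atoms, giving 5 matches.

5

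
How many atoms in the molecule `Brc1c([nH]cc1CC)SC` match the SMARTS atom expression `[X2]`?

1

The query [X2] means: any atom with exactly two total connections (bonds + H).
Check the 10 heavy atoms by environment: 1× n (aromatic, X3) → no; 4× c (aromatic, X3) → no; 1× S (X2) → match; 3× C (X4) → no; 1× Br (X1) → no.
That gives 1 matching atom.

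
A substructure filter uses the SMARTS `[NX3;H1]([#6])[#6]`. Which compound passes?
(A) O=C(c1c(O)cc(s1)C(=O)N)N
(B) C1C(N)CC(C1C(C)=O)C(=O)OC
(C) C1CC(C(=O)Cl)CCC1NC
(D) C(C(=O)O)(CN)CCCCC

C

[NX3;H1]([#6])[#6] describes a trivalent nitrogen with one H, bonded to two carbons (a secondary amine).
(A) has a primary amide (-C(=O)NH2) but the -C(=O)NH2 nitrogen has H2, not H1.
(B) has a primary amino group (-NH2) but the nitrogen has H2 and only one carbon neighbour.
(C) contains an N-methylamino group (-NHCH3), which satisfies every atom and bond constraint.
(D) has a primary amino group (-NH2) but the nitrogen has H2 and only one carbon neighbour.
So the answer is (C).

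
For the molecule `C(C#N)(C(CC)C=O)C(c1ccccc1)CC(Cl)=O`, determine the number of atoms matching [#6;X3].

8

Check the 19 heavy atoms by environment: 6× C (X4) → no; 2× C (X3) → match; 2× O (X1) → no; 1× Cl (X1) → no; 6× c (aromatic, X3) → match; 1× C (X2) → no; 1× N (X1) → no.
Summing the matching environments: 2 + 6 = 8 matching atoms.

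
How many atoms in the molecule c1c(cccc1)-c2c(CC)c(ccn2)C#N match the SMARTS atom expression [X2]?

2

Check the 16 heavy atoms by environment: 1× n (aromatic, X2) → match; 11× c (aromatic, X3) → no; 2× C (X4) → no; 1× C (X2) → match; 1× N (X1) → no.
Summing the matching environments: 1 + 1 = 2 matching atoms.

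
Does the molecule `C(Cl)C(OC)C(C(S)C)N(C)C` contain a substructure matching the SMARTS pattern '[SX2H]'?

Yes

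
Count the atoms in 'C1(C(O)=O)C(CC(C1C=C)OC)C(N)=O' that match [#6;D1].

2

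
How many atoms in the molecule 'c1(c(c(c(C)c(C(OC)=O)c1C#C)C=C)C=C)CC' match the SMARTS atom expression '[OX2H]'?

The query [OX2H] means: aliphatic oxygen with two connections, one of which is H — an -OH oxygen.
Check the 19 heavy atoms by environment: 6× c (aromatic, H0, X3) → no; 1× C (H0, X3) → no; 1× O (H0, X1) → no; 1× O (H0, X2) → no; 3× C (H3, X4) → no; 2× C (H1, X3) → no; 2× C (H2, X3) → no; 1× C (H2, X4) → no; 1× C (H0, X2) → no; 1× C (H1, X2) → no.
No environment satisfies the query, so 0 matching atoms.

0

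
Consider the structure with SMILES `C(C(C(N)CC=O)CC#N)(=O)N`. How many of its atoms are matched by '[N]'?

The query [N] means: uppercase N matches aliphatic (non-aromatic) nitrogen only.
Check the 12 heavy atoms by environment: 7× C → no; 3× N → match; 2× O → no.
That gives 3 matching atoms.

3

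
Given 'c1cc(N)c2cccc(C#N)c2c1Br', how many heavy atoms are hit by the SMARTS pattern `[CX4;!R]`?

0

The query [CX4;!R] means: aliphatic carbon with four total connections, not in a ring.
Check the 14 heavy atoms by environment: 10× c (aromatic, X3, in 6-ring) → no; 1× N (X3, acyclic) → no; 1× C (X2, acyclic) → no; 1× N (X1, acyclic) → no; 1× Br (X1, acyclic) → no.
No environment satisfies the query, so 0 matching atoms.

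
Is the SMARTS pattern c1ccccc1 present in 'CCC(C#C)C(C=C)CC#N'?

No

The pattern c1ccccc1 describes six aromatic carbons in a ring — a benzene ring.
The closest candidate here is a methyl group (-CH3), but no six-membered all-carbon aromatic ring is present. No other fragment satisfies the full query, so there is no match.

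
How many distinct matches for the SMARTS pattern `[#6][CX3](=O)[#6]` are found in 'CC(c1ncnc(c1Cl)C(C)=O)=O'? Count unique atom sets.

2

[#6][CX3](=O)[#6] is the SMARTS for a ketone: a carbonyl carbon (no H) flanked by two carbons.
The molecule carries 2 separate instances of an acetyl/ketone group (-C(=O)CH3) meeting every constraint; each maps to a distinct set of atoms, giving 2 matches.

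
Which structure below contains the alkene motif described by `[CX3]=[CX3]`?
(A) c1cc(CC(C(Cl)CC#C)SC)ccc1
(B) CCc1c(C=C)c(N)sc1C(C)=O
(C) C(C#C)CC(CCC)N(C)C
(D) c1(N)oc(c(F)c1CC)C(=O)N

[CX3]=[CX3] describes a non-aromatic C=C double bond between two sp2 carbons (an alkene).
(A) has an ethynyl group (-C#CH) but the C-C bond is a triple bond, not a double bond.
(B) contains a vinyl group (-CH=CH2), which satisfies every atom and bond constraint.
(C) has an ethynyl group (-C#CH) but the C-C bond is a triple bond, not a double bond.
(D) has an ethyl group (-CH2CH3) but its C-C bond is a single bond between CX4 carbons, not CX3=CX3.
So the answer is (B).

B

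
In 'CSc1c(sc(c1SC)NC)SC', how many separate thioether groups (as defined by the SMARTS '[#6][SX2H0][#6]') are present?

[#6][SX2H0][#6] is the SMARTS for a thioether: an aliphatic sulfur bridging two carbons with no H on the sulfur.
The molecule carries 3 separate instances of a methylthio ether (-SCH3) meeting every constraint; each maps to a distinct set of atoms, giving 3 matches.

3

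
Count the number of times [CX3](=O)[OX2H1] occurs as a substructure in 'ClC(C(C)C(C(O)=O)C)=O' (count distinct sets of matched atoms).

1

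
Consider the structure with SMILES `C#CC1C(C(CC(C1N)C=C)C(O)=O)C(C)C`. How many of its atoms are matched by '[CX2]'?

2

Check the 17 heavy atoms by environment: 9× C (X4) → no; 2× C (X2) → match; 3× C (X3) → no; 1× N (X3) → no; 1× O (X1) → no; 1× O (X2) → no.
That gives 2 matching atoms.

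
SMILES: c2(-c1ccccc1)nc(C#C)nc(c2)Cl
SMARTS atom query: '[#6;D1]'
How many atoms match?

1

The query [#6;D1] means: carbon bonded to exactly one heavy atom.
Check the 15 heavy atoms by environment: 2× n (aromatic, D2) → no; 4× c (aromatic, D3) → no; 6× c (aromatic, D2) → no; 1× C (D2) → no; 1× C (D1) → match; 1× Cl (D1) → no.
That gives 1 matching atom.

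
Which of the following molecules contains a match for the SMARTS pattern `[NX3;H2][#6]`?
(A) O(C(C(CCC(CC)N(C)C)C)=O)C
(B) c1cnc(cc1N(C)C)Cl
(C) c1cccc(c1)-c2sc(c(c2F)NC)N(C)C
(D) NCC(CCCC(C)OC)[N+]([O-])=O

D

[NX3;H2][#6] describes a trivalent nitrogen with two H attached to carbon (a primary amine).
(A) has a dimethylamino group (-N(CH3)2) but the nitrogen has H0, not H2.
(B) has a dimethylamino group (-N(CH3)2) but the nitrogen has H0, not H2.
(C) has a dimethylamino group (-N(CH3)2) but the nitrogen has H0, not H2.
(D) contains a primary amino group (-NH2), which satisfies every atom and bond constraint.
So the answer is (D).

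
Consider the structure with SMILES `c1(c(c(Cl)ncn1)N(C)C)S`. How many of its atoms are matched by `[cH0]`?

3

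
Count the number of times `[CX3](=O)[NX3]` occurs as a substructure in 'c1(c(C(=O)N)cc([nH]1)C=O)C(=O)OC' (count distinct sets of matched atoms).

[CX3](=O)[NX3] is the SMARTS for an amide: a carbonyl carbon bonded to a trivalent nitrogen.
Exactly one fragment in the molecule meets all constraints, giving 1 match.

1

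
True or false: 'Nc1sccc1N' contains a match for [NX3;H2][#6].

The pattern [NX3;H2][#6] describes a trivalent nitrogen with two H attached to carbon — a primary amine.
The molecule carries a primary amino group (-NH2), whose atoms satisfy every constraint of the query, so the pattern matches.

True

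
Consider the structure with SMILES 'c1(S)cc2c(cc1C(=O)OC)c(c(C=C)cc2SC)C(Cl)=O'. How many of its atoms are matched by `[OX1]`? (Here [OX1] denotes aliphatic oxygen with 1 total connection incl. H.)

2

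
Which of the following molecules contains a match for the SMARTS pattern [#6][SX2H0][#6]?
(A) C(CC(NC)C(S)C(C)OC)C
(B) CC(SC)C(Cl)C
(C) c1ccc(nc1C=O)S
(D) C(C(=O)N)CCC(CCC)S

B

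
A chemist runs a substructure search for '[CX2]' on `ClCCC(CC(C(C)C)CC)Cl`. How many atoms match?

The query [CX2] means: C with X2: aliphatic carbon with exactly 2 total connections.
Check the 12 heavy atoms by environment: 10× C (X4) → no; 2× Cl (X1) → no.
No environment satisfies the query, so 0 matching atoms.

0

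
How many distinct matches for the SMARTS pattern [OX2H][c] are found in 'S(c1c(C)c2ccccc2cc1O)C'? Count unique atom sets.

1

[OX2H][c] is the SMARTS for a phenol: a hydroxyl oxygen attached to an aromatic carbon.
Exactly one fragment in the molecule meets all constraints, giving 1 match.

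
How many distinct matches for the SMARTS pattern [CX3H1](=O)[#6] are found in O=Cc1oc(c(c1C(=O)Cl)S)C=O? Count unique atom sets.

[CX3H1](=O)[#6] is the SMARTS for an aldehyde: an sp2 carbon with one H, double-bonded to O and single-bonded to carbon.
The molecule carries 2 separate instances of an aldehyde (-CHO) meeting every constraint; each maps to a distinct set of atoms, giving 2 matches.

2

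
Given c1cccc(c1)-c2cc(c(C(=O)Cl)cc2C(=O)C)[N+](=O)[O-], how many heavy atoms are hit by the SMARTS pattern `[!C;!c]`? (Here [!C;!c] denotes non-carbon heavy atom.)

6

The query [!C;!c] means: neither aliphatic nor aromatic carbon — same as [!#6].
Check the 21 heavy atoms by environment: 12× c (aromatic) → no; 3× C → no; 3× O → match; 1× Cl → match; 1× N (charge +1) → match; 1× O (charge -1) → match.
Summing the matching environments: 3 + 1 + 1 + 1 = 6 matching atoms.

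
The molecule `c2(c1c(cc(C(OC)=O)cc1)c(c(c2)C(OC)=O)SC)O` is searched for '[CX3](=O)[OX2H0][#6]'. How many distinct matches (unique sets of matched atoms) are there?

[CX3](=O)[OX2H0][#6] is the SMARTS for an ester: a carbonyl carbon bonded to an oxygen that is itself bonded to carbon (no H on that O).
The molecule carries 2 separate instances of a methyl-ester group (-C(=O)OCH3) meeting every constraint; each maps to a distinct set of atoms, giving 2 matches.

2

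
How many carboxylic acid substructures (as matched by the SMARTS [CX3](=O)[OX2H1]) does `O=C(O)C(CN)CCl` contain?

1

[CX3](=O)[OX2H1] is the SMARTS for a carboxylic acid: an sp2 carbon double-bonded to O and single-bonded to an -OH oxygen.
Exactly one fragment in the molecule meets all constraints, giving 1 match.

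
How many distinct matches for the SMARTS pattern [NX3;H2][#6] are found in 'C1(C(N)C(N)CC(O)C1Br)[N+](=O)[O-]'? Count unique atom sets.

[NX3;H2][#6] is the SMARTS for a primary amine: a trivalent nitrogen with two H attached to carbon.
The molecule carries 2 separate instances of a primary amino group (-NH2) meeting every constraint; each maps to a distinct set of atoms, giving 2 matches.

2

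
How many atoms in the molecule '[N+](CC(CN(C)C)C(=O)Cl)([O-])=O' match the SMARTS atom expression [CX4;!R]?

5

The query [CX4;!R] means: aliphatic carbon with four total connections, not in a ring.
Check the 12 heavy atoms by environment: 5× C (X4, acyclic) → match; 1× N (X3, acyclic) → no; 1× N (charge +1, X3, acyclic) → no; 1× O (charge -1, X1, acyclic) → no; 2× O (X1, acyclic) → no; 1× C (X3, acyclic) → no; 1× Cl (X1, acyclic) → no.
That gives 5 matching atoms.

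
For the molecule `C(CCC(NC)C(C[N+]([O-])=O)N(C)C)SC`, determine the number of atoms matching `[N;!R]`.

Check the 16 heavy atoms by environment: 10× C (acyclic) → no; 1× N (charge +1, acyclic) → match; 1× O (charge -1, acyclic) → no; 1× O (acyclic) → no; 2× N (acyclic) → match; 1× S (acyclic) → no.
Summing the matching environments: 1 + 2 = 3 matching atoms.

3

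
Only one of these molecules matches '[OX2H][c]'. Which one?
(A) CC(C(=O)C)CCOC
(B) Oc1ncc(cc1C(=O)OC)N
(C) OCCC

[OX2H][c] describes a hydroxyl oxygen attached to an aromatic carbon (a phenol).
(A) has a methoxy ether (-OCH3) but the oxygen has H0, not H1.
(B) contains a hydroxyl group (-OH), which satisfies every atom and bond constraint.
(C) has a hydroxyl group (-OH) but the -OH is on an aliphatic carbon, not an aromatic c.
So the answer is (B).

B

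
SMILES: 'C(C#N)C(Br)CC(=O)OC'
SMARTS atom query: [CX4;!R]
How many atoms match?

The query [CX4;!R] means: aliphatic carbon with four total connections, not in a ring.
Check the 10 heavy atoms by environment: 4× C (X4, acyclic) → match; 1× C (X3, acyclic) → no; 1× O (X1, acyclic) → no; 1× O (X2, acyclic) → no; 1× C (X2, acyclic) → no; 1× N (X1, acyclic) → no; 1× Br (X1, acyclic) → no.
That gives 4 matching atoms.

4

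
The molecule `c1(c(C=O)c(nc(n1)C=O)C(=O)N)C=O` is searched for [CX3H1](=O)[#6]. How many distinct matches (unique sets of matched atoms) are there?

3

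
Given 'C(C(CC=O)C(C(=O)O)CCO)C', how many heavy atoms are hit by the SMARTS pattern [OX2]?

Check the 13 heavy atoms by environment: 7× C (X4) → no; 2× O (X2) → match; 2× C (X3) → no; 2× O (X1) → no.
That gives 2 matching atoms.

2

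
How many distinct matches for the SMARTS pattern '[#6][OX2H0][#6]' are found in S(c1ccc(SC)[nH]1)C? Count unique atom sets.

[#6][OX2H0][#6] is the SMARTS for an ether: an aliphatic oxygen bridging two carbons with no H on the oxygen.
No fragment in the molecule satisfies every constraint, giving 0 matches.

0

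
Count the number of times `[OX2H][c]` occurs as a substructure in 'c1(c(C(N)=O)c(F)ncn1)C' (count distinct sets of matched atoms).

[OX2H][c] is the SMARTS for a phenol: a hydroxyl oxygen attached to an aromatic carbon.
No fragment in the molecule satisfies every constraint, giving 0 matches.

0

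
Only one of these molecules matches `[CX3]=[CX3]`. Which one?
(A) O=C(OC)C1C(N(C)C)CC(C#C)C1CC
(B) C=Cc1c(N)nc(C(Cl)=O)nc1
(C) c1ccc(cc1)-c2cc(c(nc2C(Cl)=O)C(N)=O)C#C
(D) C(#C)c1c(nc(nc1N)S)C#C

B

[CX3]=[CX3] describes a non-aromatic C=C double bond between two sp2 carbons (an alkene).
(A) has an ethynyl group (-C#CH) but the C-C bond is a triple bond, not a double bond.
(B) contains a vinyl group (-CH=CH2), which satisfies every atom and bond constraint.
(C) has an ethynyl group (-C#CH) but the C-C bond is a triple bond, not a double bond.
(D) has an ethynyl group (-C#CH) but the C-C bond is a triple bond, not a double bond.
So the answer is (B).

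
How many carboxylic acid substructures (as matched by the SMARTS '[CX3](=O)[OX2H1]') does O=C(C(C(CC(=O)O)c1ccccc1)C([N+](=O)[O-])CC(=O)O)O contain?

3

[CX3](=O)[OX2H1] is the SMARTS for a carboxylic acid: an sp2 carbon double-bonded to O and single-bonded to an -OH oxygen.
The molecule carries 3 separate instances of a carboxylic acid group (-C(=O)OH) meeting every constraint; each maps to a distinct set of atoms, giving 3 matches.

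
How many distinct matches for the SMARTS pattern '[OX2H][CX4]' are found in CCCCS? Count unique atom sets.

0

[OX2H][CX4] is the SMARTS for an aliphatic alcohol: a hydroxyl oxygen bound to an sp3 (X4) carbon.
No fragment in the molecule satisfies every constraint, giving 0 matches.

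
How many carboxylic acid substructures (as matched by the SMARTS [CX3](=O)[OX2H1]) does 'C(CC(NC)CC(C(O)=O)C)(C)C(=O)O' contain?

2

[CX3](=O)[OX2H1] is the SMARTS for a carboxylic acid: an sp2 carbon double-bonded to O and single-bonded to an -OH oxygen.
The molecule carries 2 separate instances of a carboxylic acid group (-C(=O)OH) meeting every constraint; each maps to a distinct set of atoms, giving 2 matches.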